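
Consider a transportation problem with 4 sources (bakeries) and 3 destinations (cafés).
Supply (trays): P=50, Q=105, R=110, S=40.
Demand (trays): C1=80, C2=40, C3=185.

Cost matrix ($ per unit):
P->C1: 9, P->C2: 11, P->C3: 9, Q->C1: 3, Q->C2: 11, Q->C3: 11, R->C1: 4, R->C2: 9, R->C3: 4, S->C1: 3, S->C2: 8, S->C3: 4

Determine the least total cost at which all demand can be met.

1595

Optimal allocation:
  P→C2: 15 × $11 = $165
  P→C3: 35 × $9 = $315
  Q→C1: 80 × $3 = $240
  Q→C2: 25 × $11 = $275
  R→C3: 110 × $4 = $440
  S→C3: 40 × $4 = $160
Total = 165 + 315 + 240 + 275 + 440 + 160 = $1595.
(Supply check: P ships 50; Q ships 105; R ships 110; S ships 40.)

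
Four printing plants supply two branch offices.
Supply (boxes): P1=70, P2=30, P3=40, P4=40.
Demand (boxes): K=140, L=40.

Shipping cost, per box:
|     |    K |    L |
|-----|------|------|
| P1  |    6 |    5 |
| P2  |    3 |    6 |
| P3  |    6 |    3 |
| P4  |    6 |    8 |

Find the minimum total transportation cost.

870

A cheapest plan:
  P1->K: 70 × 6 = 420
  P2->K: 30 × 3 = 90
  P3->L: 40 × 3 = 120
  P4->K: 40 × 6 = 240
Total = 420 + 90 + 120 + 240 = 870.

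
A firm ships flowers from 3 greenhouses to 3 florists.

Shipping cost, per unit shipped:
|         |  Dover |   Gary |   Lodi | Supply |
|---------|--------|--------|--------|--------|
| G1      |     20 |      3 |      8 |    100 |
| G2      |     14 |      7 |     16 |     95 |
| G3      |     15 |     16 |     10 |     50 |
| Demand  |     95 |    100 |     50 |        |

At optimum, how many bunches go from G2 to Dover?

95

Optimal shipments:
  G1→Gary: 100 × 3 = 300
  G2→Dover: 95 × 14 = 1330
  G3→Lodi: 50 × 10 = 500
Total cost = 2130.
So G2→Dover carries 95 bunches.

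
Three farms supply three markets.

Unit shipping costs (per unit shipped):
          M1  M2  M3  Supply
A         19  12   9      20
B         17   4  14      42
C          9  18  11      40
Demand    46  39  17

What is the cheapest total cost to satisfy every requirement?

777

An optimal shipping plan:
  A→M1: 3 × 19 = 57
  A→M3: 17 × 9 = 153
  B→M1: 3 × 17 = 51
  B→M2: 39 × 4 = 156
  C→M1: 40 × 9 = 360
Total = 57 + 153 + 51 + 156 + 360 = 777.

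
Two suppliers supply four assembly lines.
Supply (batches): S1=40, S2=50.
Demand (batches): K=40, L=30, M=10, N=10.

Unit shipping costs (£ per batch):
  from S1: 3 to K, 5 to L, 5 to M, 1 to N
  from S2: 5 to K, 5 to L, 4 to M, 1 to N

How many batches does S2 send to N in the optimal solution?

The minimum-cost plan:
  S1 to K: 40 × £3 = £120
  S2 to L: 30 × £5 = £150
  S2 to M: 10 × £4 = £40
  S2 to N: 10 × £1 = £10
Total cost = £320.
So S2→N carries 10 batches.

10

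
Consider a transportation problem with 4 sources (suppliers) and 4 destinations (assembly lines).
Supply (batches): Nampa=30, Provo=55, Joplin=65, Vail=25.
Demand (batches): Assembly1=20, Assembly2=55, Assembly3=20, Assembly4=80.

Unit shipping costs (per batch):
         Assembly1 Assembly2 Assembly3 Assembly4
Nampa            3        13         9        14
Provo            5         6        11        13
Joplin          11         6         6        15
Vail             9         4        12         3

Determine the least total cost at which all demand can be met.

1310

One minimum-cost allocation:
  Nampa to Assembly1: 20 × 3 = 60
  Nampa to Assembly4: 10 × 14 = 140
  Provo to Assembly2: 10 × 6 = 60
  Provo to Assembly4: 45 × 13 = 585
  Joplin to Assembly2: 45 × 6 = 270
  Joplin to Assembly3: 20 × 6 = 120
  Vail to Assembly4: 25 × 3 = 75
Total = 60 + 140 + 60 + 585 + 270 + 120 + 75 = 1310.
(Supply check: Nampa ships 30; Provo ships 55; Joplin ships 65; Vail ships 25.)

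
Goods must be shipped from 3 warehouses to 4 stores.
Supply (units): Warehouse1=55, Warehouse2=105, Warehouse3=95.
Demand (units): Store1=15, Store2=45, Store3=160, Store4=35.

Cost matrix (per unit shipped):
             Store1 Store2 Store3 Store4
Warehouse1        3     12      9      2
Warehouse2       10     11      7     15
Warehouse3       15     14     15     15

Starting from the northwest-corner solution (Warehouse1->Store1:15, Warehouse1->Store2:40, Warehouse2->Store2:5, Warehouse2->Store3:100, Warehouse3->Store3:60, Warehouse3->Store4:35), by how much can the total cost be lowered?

430

Current plan cost = 15·3 + 40·12 + 5·11 + 100·7 + 60·15 + 35·15 = 2705.
Optimal plan:
  Warehouse1->Store1: 15 × 3 = 45
  Warehouse1->Store3: 5 × 9 = 45
  Warehouse1->Store4: 35 × 2 = 70
  Warehouse2->Store3: 105 × 7 = 735
  Warehouse3->Store2: 45 × 14 = 630
  Warehouse3->Store3: 50 × 15 = 750
Optimal cost = 2275.
Saving = 2705 − 2275 = 430.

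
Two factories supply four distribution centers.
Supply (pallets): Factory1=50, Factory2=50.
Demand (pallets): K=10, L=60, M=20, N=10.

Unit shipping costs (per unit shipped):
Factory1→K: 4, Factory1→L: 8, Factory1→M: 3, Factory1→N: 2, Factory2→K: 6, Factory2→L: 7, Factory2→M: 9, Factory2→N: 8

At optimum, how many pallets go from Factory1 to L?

10

Optimal shipments:
  Factory1->K: 10 × 4 = 40
  Factory1->L: 10 × 8 = 80
  Factory1->M: 20 × 3 = 60
  Factory1->N: 10 × 2 = 20
  Factory2->L: 50 × 7 = 350
Total cost = 550.
So Factory1→L carries 10 pallets.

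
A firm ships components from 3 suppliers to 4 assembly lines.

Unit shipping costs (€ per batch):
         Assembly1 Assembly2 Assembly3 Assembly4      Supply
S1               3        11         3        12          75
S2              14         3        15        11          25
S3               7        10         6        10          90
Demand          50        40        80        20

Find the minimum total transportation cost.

Optimal allocation:
  S1 to Assembly1: 50 × €3 = €150
  S1 to Assembly3: 25 × €3 = €75
  S2 to Assembly2: 25 × €3 = €75
  S3 to Assembly2: 15 × €10 = €150
  S3 to Assembly3: 55 × €6 = €330
  S3 to Assembly4: 20 × €10 = €200
Total = 150 + 75 + 75 + 150 + 330 + 200 = €980.
(Supply check: S1 ships 75; S2 ships 25; S3 ships 90.)

980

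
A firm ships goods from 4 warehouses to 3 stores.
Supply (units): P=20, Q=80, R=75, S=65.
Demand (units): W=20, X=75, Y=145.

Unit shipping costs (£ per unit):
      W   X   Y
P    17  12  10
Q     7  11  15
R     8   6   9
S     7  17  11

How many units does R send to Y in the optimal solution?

Solving gives:
  P->Y: 20 units
  Q->W: 20 units
  Q->X: 60 units
  R->X: 15 units
  R->Y: 60 units
  S->Y: 65 units
Total cost = £2345.
So R→Y carries 60 units.

60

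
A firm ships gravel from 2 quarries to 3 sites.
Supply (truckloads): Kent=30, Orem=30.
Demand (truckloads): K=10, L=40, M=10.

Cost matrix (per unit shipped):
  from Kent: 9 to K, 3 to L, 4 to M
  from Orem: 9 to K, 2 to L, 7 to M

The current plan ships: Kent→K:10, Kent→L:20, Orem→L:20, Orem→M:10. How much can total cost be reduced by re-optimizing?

40

Current plan cost = 10·9 + 20·3 + 20·2 + 10·7 = 260.
Optimal plan:
  Kent to K: 10 × 9 = 90
  Kent to L: 10 × 3 = 30
  Kent to M: 10 × 4 = 40
  Orem to L: 30 × 2 = 60
Optimal cost = 220.
Saving = 260 − 220 = 40.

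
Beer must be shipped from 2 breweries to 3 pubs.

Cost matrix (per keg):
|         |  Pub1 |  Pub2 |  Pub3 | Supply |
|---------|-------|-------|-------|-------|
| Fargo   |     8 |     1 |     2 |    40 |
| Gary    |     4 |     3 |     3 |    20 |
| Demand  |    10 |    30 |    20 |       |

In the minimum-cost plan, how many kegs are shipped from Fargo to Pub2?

Solving gives:
  Fargo to Pub2: 30 × 1 = 30
  Fargo to Pub3: 10 × 2 = 20
  Gary to Pub1: 10 × 4 = 40
  Gary to Pub3: 10 × 3 = 30
Total cost = 120.
So Fargo→Pub2 carries 30 kegs.

30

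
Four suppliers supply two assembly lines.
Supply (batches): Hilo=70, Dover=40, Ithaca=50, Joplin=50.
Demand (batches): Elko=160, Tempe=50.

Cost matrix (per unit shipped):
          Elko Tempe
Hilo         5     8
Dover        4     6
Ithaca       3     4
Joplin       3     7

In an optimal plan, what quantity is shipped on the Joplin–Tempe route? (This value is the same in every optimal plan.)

Optimal shipments:
  Hilo to Elko: 70 × 5 = 350
  Dover to Elko: 40 × 4 = 160
  Ithaca to Tempe: 50 × 4 = 200
  Joplin to Elko: 50 × 3 = 150
Total cost = 860.
The route Joplin→Tempe is not used.

0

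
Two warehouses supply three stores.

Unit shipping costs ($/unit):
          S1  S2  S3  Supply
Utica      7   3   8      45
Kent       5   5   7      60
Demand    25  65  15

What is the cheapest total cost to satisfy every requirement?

465

Optimal allocation:
  Utica->S2: 45 units
  Kent->S1: 25 units
  Kent->S2: 20 units
  Kent->S3: 15 units
Total cost = $465.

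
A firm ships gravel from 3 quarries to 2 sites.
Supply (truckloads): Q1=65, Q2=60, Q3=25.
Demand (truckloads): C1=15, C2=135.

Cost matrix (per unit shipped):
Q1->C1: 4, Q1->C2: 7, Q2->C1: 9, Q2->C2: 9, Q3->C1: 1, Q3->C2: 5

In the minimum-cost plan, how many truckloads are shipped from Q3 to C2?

10

Solving gives:
  Q1->C2: 65 × 7 = 455
  Q2->C2: 60 × 9 = 540
  Q3->C1: 15 × 1 = 15
  Q3->C2: 10 × 5 = 50
Total cost = 1060.
So Q3→C2 carries 10 truckloads.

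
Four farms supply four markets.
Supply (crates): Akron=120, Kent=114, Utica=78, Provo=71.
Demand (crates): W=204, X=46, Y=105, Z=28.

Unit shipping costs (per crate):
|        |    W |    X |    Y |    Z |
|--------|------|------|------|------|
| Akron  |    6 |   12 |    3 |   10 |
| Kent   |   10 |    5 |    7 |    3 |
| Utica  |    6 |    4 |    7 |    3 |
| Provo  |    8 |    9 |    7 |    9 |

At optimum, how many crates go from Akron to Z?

Optimal shipments:
  Akron->W: 15 crates
  Akron->Y: 105 crates
  Kent->W: 40 crates
  Kent->X: 46 crates
  Kent->Z: 28 crates
  Utica->W: 78 crates
  Provo->W: 71 crates
Total cost = 2155.
The route Akron→Z is not used.

0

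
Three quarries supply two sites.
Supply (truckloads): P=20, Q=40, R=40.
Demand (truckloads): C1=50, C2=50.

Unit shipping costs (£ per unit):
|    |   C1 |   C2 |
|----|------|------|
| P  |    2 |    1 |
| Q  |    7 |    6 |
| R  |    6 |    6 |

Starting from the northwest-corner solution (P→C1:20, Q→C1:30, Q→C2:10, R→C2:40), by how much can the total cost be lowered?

Current plan cost = 20·2 + 30·7 + 10·6 + 40·6 = £550.
Optimal plan:
  P to C1: 10 × £2 = £20
  P to C2: 10 × £1 = £10
  Q to C2: 40 × £6 = £240
  R to C1: 40 × £6 = £240
Optimal cost = £510.
Saving = 550 − 510 = £40.

40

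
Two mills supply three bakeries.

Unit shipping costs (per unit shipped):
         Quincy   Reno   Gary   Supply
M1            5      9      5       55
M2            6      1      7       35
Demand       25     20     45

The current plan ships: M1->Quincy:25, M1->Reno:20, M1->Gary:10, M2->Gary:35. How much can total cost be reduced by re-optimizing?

Current plan cost = 25·5 + 20·9 + 10·5 + 35·7 = 600.
Optimal plan:
  M1→Quincy: 10 × 5 = 50
  M1→Gary: 45 × 5 = 225
  M2→Quincy: 15 × 6 = 90
  M2→Reno: 20 × 1 = 20
Optimal cost = 385.
Saving = 600 − 385 = 215.

215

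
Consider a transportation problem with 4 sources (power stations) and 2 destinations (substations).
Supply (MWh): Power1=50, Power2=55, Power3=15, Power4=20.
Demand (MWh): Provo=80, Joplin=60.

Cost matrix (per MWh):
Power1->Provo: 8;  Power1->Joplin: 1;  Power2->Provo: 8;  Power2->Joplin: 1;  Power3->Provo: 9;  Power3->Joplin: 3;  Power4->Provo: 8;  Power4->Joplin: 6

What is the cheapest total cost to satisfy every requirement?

An optimal shipping plan:
  Power1->Provo: 45 MWh
  Power1->Joplin: 5 MWh
  Power2->Joplin: 55 MWh
  Power3->Provo: 15 MWh
  Power4->Provo: 20 MWh
Total cost = 715.
(Supply check: Power1 ships 50; Power2 ships 55; Power3 ships 15; Power4 ships 20.)

715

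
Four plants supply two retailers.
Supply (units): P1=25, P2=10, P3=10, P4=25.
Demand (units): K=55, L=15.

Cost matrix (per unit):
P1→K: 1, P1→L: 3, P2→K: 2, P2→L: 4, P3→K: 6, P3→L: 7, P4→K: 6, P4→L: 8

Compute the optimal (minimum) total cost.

275

One minimum-cost allocation:
  P1 to K: 20 × 1 = 20
  P1 to L: 5 × 3 = 15
  P2 to K: 10 × 2 = 20
  P3 to L: 10 × 7 = 70
  P4 to K: 25 × 6 = 150
Total = 20 + 15 + 20 + 70 + 150 = 275.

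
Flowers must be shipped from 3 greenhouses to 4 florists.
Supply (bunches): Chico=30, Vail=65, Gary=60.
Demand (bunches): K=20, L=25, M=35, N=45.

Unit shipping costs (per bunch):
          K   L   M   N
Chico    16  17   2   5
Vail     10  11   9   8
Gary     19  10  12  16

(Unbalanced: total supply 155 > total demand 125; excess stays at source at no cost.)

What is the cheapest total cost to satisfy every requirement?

930

An optimal shipping plan:
  Chico→M: 30 × 2 = 60
  Vail→K: 20 × 10 = 200
  Vail→N: 45 × 8 = 360
  Gary→L: 25 × 10 = 250
  Gary→M: 5 × 12 = 60
Total = 60 + 200 + 360 + 250 + 60 = 930.
(Supply check: Chico ships 30; Vail ships 65; Gary ships 30.)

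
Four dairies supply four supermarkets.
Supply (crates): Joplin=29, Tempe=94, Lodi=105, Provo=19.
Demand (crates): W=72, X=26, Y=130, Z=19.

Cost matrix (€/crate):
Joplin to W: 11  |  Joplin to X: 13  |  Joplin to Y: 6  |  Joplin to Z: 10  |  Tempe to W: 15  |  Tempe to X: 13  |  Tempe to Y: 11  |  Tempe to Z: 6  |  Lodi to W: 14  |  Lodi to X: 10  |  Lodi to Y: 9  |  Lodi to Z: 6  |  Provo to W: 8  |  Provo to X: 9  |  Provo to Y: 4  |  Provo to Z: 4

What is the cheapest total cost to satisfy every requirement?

Optimal allocation:
  Joplin–Y: 29 × €6 = €174
  Tempe–W: 72 × €15 = €1080
  Tempe–Y: 3 × €11 = €33
  Tempe–Z: 19 × €6 = €114
  Lodi–X: 26 × €10 = €260
  Lodi–Y: 79 × €9 = €711
  Provo–Y: 19 × €4 = €76
Total = 174 + 1080 + 33 + 114 + 260 + 711 + 76 = €2448.

2448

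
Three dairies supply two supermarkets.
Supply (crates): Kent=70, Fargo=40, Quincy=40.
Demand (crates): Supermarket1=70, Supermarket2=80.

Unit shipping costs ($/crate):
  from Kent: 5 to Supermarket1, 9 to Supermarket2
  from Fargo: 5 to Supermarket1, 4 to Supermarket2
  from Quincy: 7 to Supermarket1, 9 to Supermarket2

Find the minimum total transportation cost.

870

A cheapest plan:
  Kent–Supermarket1: 70 × $5 = $350
  Fargo–Supermarket2: 40 × $4 = $160
  Quincy–Supermarket2: 40 × $9 = $360
Total = 350 + 160 + 360 = $870.
(Supply check: Kent ships 70; Fargo ships 40; Quincy ships 40.)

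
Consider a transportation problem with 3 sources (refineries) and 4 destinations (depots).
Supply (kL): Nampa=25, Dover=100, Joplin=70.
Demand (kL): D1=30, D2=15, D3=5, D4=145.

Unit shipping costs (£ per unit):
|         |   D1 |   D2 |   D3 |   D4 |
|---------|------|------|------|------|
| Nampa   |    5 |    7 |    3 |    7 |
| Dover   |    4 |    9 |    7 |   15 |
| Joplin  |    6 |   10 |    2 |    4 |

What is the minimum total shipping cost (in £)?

1495

One minimum-cost allocation:
  Nampa->D4: 25 × £7 = £175
  Dover->D1: 30 × £4 = £120
  Dover->D2: 15 × £9 = £135
  Dover->D3: 5 × £7 = £35
  Dover->D4: 50 × £15 = £750
  Joplin->D4: 70 × £4 = £280
Total = 175 + 120 + 135 + 35 + 750 + 280 = £1495.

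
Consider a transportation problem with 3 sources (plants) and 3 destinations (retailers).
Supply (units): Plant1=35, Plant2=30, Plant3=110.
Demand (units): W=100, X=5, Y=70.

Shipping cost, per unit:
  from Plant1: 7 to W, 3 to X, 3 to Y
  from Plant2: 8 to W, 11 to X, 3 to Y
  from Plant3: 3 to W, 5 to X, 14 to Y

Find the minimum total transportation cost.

590

One minimum-cost allocation:
  Plant1->Y: 35 × 3 = 105
  Plant2->Y: 30 × 3 = 90
  Plant3->W: 100 × 3 = 300
  Plant3->X: 5 × 5 = 25
  Plant3->Y: 5 × 14 = 70
Total = 105 + 90 + 300 + 25 + 70 = 590.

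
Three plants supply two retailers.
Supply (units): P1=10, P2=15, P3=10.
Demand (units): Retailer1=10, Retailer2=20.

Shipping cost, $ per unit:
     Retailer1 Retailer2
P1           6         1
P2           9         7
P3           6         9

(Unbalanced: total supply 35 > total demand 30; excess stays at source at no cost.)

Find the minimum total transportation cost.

140

A cheapest plan:
  P1->Retailer2: 10 × $1 = $10
  P2->Retailer2: 10 × $7 = $70
  P3->Retailer1: 10 × $6 = $60
Total = 10 + 70 + 60 = $140.
(Supply check: P1 ships 10; P2 ships 10; P3 ships 10.)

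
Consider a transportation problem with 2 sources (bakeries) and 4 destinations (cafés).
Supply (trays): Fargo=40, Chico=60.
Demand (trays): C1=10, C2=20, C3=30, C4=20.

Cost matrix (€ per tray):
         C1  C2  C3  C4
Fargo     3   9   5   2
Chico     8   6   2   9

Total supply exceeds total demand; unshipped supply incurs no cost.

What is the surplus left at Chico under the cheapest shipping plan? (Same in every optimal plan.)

10

An optimal plan:
  Fargo to C1: 10 trays
  Fargo to C4: 20 trays
  Chico to C2: 20 trays
  Chico to C3: 30 trays
Total cost = €250.
Chico ships 50 of its 60, leaving 10.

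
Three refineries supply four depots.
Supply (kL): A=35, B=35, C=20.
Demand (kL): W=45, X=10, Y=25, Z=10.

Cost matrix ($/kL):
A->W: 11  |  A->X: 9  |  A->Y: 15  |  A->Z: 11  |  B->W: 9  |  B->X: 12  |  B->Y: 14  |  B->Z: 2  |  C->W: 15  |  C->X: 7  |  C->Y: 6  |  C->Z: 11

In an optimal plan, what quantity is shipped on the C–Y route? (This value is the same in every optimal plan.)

20

The minimum-cost plan:
  A–W: 20 kL
  A–X: 10 kL
  A–Y: 5 kL
  B–W: 25 kL
  B–Z: 10 kL
  C–Y: 20 kL
Total cost = $750.
So C→Y carries 20 kL.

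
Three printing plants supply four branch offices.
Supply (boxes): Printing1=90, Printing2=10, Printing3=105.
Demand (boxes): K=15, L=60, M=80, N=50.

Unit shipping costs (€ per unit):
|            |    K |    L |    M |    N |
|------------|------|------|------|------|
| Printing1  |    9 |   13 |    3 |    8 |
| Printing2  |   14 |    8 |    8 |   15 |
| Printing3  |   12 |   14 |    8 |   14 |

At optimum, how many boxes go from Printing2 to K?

0

Solving gives:
  Printing1->M: 40 boxes
  Printing1->N: 50 boxes
  Printing2->L: 10 boxes
  Printing3->K: 15 boxes
  Printing3->L: 50 boxes
  Printing3->M: 40 boxes
Total cost = €1800.
The route Printing2→K is not used.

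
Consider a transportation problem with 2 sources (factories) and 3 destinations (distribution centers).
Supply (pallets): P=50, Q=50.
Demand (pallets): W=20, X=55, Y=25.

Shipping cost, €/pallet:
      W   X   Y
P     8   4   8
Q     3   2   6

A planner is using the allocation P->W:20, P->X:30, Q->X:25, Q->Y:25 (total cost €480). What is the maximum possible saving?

Current plan cost = 20·8 + 30·4 + 25·2 + 25·6 = €480.
Optimal plan:
  P->X: 25 × €4 = €100
  P->Y: 25 × €8 = €200
  Q->W: 20 × €3 = €60
  Q->X: 30 × €2 = €60
Optimal cost = €420.
Saving = 480 − 420 = €60.

60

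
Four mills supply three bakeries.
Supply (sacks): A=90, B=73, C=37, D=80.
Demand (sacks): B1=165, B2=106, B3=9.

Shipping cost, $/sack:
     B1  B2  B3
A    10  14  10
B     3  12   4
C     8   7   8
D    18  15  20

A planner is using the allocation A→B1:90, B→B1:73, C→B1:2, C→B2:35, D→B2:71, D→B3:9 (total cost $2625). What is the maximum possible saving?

Current plan cost = 90·10 + 73·3 + 2·8 + 35·7 + 71·15 + 9·20 = $2625.
Optimal plan:
  A–B1: 81 sacks
  A–B3: 9 sacks
  B–B1: 73 sacks
  C–B1: 11 sacks
  C–B2: 26 sacks
  D–B2: 80 sacks
Optimal cost = $2589.
Saving = 2625 − 2589 = $36.

36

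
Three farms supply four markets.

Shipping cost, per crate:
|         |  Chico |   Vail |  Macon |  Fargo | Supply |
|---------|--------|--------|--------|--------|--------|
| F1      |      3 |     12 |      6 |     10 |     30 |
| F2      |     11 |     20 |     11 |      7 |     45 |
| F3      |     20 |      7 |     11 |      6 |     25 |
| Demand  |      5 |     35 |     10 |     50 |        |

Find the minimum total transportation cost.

An optimal shipping plan:
  F1–Chico: 5 crates
  F1–Vail: 10 crates
  F1–Macon: 10 crates
  F1–Fargo: 5 crates
  F2–Fargo: 45 crates
  F3–Vail: 25 crates
Total cost = 735.

735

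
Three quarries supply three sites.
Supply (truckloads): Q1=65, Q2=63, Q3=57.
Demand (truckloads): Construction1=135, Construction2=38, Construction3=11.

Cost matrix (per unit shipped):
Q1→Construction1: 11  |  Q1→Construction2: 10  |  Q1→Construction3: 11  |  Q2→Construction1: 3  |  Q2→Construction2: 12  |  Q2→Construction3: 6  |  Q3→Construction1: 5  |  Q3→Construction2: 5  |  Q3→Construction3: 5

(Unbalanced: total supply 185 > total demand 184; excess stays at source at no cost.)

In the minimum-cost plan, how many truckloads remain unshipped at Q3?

0

An optimal plan:
  Q1->Construction1: 15 × 11 = 165
  Q1->Construction2: 38 × 10 = 380
  Q1->Construction3: 11 × 11 = 121
  Q2->Construction1: 63 × 3 = 189
  Q3->Construction1: 57 × 5 = 285
Total cost = 1140.
Q3 ships 57 of its 57, leaving 0.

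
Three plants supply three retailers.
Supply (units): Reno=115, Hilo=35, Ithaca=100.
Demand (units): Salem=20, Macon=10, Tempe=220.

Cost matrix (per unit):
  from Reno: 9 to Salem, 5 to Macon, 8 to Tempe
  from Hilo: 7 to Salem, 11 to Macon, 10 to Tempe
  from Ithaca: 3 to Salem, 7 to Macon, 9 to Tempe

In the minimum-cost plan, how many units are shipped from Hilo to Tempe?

35

The minimum-cost plan:
  Reno->Macon: 10 units
  Reno->Tempe: 105 units
  Hilo->Tempe: 35 units
  Ithaca->Salem: 20 units
  Ithaca->Tempe: 80 units
Total cost = 2020.
So Hilo→Tempe carries 35 units.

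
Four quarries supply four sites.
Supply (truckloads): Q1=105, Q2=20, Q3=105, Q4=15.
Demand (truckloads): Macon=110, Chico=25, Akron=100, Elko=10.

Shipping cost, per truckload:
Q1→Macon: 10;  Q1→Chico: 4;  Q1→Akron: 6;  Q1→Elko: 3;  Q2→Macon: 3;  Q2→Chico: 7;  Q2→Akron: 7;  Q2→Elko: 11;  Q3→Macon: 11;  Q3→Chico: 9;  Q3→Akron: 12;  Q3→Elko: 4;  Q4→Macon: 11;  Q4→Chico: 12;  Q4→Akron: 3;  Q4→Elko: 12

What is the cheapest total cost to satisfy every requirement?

1770

Optimal allocation:
  Q1→Chico: 20 × 4 = 80
  Q1→Akron: 85 × 6 = 510
  Q2→Macon: 20 × 3 = 60
  Q3→Macon: 90 × 11 = 990
  Q3→Chico: 5 × 9 = 45
  Q3→Elko: 10 × 4 = 40
  Q4→Akron: 15 × 3 = 45
Total = 80 + 510 + 60 + 990 + 45 + 40 + 45 = 1770.
(Supply check: Q1 ships 105; Q2 ships 20; Q3 ships 105; Q4 ships 15.)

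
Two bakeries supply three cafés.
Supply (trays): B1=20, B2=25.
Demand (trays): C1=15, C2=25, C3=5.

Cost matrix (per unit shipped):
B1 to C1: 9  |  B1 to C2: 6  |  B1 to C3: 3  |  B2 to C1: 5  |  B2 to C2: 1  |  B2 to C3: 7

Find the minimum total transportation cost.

An optimal shipping plan:
  B1–C1: 15 × 9 = 135
  B1–C3: 5 × 3 = 15
  B2–C2: 25 × 1 = 25
Total = 135 + 15 + 25 = 175.

175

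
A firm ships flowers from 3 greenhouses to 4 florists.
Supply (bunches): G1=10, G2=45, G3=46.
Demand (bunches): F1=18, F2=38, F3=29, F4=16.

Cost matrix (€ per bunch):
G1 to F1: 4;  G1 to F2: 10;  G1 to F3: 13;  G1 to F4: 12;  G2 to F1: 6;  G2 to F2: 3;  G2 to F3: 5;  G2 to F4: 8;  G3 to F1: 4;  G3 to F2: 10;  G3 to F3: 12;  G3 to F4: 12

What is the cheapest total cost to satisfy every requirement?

677

One minimum-cost allocation:
  G1->F2: 10 bunches
  G2->F2: 28 bunches
  G2->F3: 17 bunches
  G3->F1: 18 bunches
  G3->F3: 12 bunches
  G3->F4: 16 bunches
Total cost = €677.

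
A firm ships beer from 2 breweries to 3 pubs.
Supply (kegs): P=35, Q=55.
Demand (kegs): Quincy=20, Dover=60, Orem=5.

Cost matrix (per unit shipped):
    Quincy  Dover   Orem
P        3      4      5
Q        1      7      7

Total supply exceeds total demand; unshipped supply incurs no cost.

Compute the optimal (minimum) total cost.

Optimal allocation:
  P to Dover: 35 × 4 = 140
  Q to Quincy: 20 × 1 = 20
  Q to Dover: 25 × 7 = 175
  Q to Orem: 5 × 7 = 35
Total = 140 + 20 + 175 + 35 = 370.

370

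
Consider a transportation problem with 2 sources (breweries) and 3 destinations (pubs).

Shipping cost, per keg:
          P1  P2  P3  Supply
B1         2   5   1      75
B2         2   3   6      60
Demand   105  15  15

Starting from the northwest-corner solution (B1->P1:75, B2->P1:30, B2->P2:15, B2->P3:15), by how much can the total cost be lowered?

Current plan cost = 75·2 + 30·2 + 15·3 + 15·6 = 345.
Optimal plan:
  B1 to P1: 60 kegs
  B1 to P3: 15 kegs
  B2 to P1: 45 kegs
  B2 to P2: 15 kegs
Optimal cost = 270.
Saving = 345 − 270 = 75.

75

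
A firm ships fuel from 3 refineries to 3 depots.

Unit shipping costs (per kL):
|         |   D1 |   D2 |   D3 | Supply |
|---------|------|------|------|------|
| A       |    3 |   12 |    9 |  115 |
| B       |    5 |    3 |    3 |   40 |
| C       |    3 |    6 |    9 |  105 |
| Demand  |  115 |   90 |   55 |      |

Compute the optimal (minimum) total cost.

1140

An optimal shipping plan:
  A->D1: 100 × 3 = 300
  A->D3: 15 × 9 = 135
  B->D3: 40 × 3 = 120
  C->D1: 15 × 3 = 45
  C->D2: 90 × 6 = 540
Total = 300 + 135 + 120 + 45 + 540 = 1140.
(Supply check: A ships 115; B ships 40; C ships 105.)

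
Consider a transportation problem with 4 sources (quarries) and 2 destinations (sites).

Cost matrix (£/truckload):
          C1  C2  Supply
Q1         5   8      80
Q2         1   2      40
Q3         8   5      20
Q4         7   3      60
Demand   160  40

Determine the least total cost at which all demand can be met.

860

One minimum-cost allocation:
  Q1–C1: 80 × £5 = £400
  Q2–C1: 40 × £1 = £40
  Q3–C1: 20 × £8 = £160
  Q4–C1: 20 × £7 = £140
  Q4–C2: 40 × £3 = £120
Total = 400 + 40 + 160 + 140 + 120 = £860.
(Supply check: Q1 ships 80; Q2 ships 40; Q3 ships 20; Q4 ships 60.)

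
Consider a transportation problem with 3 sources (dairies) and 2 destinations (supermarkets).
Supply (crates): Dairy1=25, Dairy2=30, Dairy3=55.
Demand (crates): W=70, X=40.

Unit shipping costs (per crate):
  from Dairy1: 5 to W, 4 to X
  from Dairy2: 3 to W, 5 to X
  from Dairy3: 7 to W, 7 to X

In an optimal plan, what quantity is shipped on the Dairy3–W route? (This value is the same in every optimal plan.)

Solving gives:
  Dairy1 to X: 25 × 4 = 100
  Dairy2 to W: 30 × 3 = 90
  Dairy3 to W: 40 × 7 = 280
  Dairy3 to X: 15 × 7 = 105
Total cost = 575.
So Dairy3→W carries 40 crates.

40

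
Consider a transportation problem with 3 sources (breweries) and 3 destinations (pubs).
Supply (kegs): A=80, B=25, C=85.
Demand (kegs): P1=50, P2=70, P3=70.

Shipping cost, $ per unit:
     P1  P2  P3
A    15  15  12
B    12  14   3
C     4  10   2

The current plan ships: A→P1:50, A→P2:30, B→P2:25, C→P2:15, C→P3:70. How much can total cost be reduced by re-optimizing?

Current plan cost = 50·15 + 30·15 + 25·14 + 15·10 + 70·2 = $1840.
Optimal plan:
  A->P2: 70 kegs
  A->P3: 10 kegs
  B->P3: 25 kegs
  C->P1: 50 kegs
  C->P3: 35 kegs
Optimal cost = $1515.
Saving = 1840 − 1515 = $325.

325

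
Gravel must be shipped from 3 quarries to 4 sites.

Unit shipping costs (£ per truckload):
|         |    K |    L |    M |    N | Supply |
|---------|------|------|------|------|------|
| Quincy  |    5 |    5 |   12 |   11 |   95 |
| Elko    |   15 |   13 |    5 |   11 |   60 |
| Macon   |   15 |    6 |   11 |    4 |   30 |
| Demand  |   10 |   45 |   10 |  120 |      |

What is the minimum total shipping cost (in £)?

1435

An optimal shipping plan:
  Quincy->K: 10 × £5 = £50
  Quincy->L: 45 × £5 = £225
  Quincy->N: 40 × £11 = £440
  Elko->M: 10 × £5 = £50
  Elko->N: 50 × £11 = £550
  Macon->N: 30 × £4 = £120
Total = 50 + 225 + 440 + 50 + 550 + 120 = £1435.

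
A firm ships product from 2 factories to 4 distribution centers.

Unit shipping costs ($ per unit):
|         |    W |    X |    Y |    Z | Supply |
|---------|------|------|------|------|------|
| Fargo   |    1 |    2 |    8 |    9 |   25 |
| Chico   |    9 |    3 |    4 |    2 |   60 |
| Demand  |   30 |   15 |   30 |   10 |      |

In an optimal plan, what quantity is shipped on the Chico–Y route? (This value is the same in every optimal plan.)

30

Optimal shipments:
  Fargo to W: 25 × $1 = $25
  Chico to W: 5 × $9 = $45
  Chico to X: 15 × $3 = $45
  Chico to Y: 30 × $4 = $120
  Chico to Z: 10 × $2 = $20
Total cost = $255.
So Chico→Y carries 30 pallets.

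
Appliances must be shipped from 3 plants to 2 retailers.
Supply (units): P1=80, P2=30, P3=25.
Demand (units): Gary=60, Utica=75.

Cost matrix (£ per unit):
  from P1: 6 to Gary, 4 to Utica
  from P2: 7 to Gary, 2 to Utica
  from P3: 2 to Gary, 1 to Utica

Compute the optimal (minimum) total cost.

500

One minimum-cost allocation:
  P1–Gary: 35 × £6 = £210
  P1–Utica: 45 × £4 = £180
  P2–Utica: 30 × £2 = £60
  P3–Gary: 25 × £2 = £50
Total = 210 + 180 + 60 + 50 = £500.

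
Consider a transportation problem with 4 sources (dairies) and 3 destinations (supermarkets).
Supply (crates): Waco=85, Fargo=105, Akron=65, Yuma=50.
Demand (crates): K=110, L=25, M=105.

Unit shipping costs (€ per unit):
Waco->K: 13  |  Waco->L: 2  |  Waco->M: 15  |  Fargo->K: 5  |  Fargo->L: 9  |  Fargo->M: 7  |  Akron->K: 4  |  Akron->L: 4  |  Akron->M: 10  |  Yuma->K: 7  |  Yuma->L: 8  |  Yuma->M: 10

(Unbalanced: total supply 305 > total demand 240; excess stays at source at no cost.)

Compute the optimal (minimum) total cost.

1360

An optimal shipping plan:
  Waco→L: 25 × €2 = €50
  Fargo→M: 105 × €7 = €735
  Akron→K: 65 × €4 = €260
  Yuma→K: 45 × €7 = €315
Total = 50 + 735 + 260 + 315 = €1360.
(Supply check: Waco ships 25; Fargo ships 105; Akron ships 65; Yuma ships 45.)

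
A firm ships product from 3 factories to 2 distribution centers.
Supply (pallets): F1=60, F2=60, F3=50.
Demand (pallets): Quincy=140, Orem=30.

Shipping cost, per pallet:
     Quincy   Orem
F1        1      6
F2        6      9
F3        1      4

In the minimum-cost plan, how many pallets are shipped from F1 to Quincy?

Optimal shipments:
  F1 to Quincy: 60 × 1 = 60
  F2 to Quincy: 60 × 6 = 360
  F3 to Quincy: 20 × 1 = 20
  F3 to Orem: 30 × 4 = 120
Total cost = 560.
So F1→Quincy carries 60 pallets.

60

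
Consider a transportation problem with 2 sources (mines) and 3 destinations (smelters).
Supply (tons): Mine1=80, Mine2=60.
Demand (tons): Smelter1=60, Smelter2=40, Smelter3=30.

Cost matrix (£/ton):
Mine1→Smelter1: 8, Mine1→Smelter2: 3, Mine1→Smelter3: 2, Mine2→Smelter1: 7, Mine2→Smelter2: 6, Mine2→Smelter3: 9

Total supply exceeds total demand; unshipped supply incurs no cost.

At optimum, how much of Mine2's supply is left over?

An optimal plan:
  Mine1 to Smelter2: 40 × £3 = £120
  Mine1 to Smelter3: 30 × £2 = £60
  Mine2 to Smelter1: 60 × £7 = £420
Total cost = £600.
Mine2 ships 60 of its 60, leaving 0.

0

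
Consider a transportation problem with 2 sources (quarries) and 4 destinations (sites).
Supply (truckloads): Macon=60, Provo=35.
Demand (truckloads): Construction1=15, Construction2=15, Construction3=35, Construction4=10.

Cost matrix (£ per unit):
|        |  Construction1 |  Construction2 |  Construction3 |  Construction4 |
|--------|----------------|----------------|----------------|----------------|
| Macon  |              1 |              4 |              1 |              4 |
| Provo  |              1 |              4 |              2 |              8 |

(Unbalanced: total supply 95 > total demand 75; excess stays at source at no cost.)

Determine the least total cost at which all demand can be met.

One minimum-cost allocation:
  Macon to Construction1: 15 truckloads
  Macon to Construction3: 35 truckloads
  Macon to Construction4: 10 truckloads
  Provo to Construction2: 15 truckloads
Total cost = £150.

150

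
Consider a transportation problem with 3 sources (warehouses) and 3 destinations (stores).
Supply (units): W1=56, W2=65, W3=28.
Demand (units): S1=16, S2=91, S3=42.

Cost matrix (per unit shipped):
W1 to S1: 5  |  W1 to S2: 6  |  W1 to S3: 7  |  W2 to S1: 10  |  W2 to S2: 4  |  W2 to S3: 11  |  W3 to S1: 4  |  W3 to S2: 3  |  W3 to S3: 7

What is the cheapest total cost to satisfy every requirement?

One minimum-cost allocation:
  W1–S1: 14 × 5 = 70
  W1–S3: 42 × 7 = 294
  W2–S2: 65 × 4 = 260
  W3–S1: 2 × 4 = 8
  W3–S2: 26 × 3 = 78
Total = 70 + 294 + 260 + 8 + 78 = 710.

710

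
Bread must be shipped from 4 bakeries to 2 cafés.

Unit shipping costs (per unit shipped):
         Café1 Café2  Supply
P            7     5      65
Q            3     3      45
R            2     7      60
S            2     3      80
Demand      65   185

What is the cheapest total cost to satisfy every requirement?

One minimum-cost allocation:
  P–Café2: 65 × 5 = 325
  Q–Café2: 45 × 3 = 135
  R–Café1: 60 × 2 = 120
  S–Café1: 5 × 2 = 10
  S–Café2: 75 × 3 = 225
Total = 325 + 135 + 120 + 10 + 225 = 815.

815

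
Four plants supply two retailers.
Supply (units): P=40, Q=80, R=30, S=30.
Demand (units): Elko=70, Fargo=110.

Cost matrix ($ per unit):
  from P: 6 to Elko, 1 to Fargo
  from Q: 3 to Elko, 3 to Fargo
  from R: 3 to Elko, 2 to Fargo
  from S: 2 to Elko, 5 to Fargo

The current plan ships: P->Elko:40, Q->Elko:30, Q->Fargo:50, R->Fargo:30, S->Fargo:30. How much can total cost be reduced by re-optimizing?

Current plan cost = 40·6 + 30·3 + 50·3 + 30·2 + 30·5 = $690.
Optimal plan:
  P–Fargo: 40 units
  Q–Elko: 40 units
  Q–Fargo: 40 units
  R–Fargo: 30 units
  S–Elko: 30 units
Optimal cost = $400.
Saving = 690 − 400 = $290.

290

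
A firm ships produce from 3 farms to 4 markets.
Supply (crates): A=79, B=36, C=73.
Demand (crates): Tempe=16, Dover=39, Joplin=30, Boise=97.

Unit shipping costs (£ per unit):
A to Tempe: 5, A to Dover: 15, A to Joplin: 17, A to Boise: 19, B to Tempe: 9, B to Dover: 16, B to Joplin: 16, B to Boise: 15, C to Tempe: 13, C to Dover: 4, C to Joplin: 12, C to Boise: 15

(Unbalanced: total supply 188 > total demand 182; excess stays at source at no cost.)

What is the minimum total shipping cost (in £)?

2279

An optimal shipping plan:
  A->Tempe: 16 × £5 = £80
  A->Boise: 57 × £19 = £1083
  B->Boise: 36 × £15 = £540
  C->Dover: 39 × £4 = £156
  C->Joplin: 30 × £12 = £360
  C->Boise: 4 × £15 = £60
Total = 80 + 1083 + 540 + 156 + 360 + 60 = £2279.
(Supply check: A ships 73; B ships 36; C ships 73.)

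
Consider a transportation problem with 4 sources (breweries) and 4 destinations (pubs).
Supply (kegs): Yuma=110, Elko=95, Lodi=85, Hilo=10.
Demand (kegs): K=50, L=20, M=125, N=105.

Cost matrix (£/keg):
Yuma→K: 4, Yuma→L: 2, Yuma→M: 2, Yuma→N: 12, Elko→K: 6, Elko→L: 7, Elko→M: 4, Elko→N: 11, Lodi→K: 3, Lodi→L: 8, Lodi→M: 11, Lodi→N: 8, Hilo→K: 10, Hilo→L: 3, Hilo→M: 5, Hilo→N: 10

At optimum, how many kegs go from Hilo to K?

0

Solving gives:
  Yuma->L: 10 × £2 = £20
  Yuma->M: 100 × £2 = £200
  Elko->M: 25 × £4 = £100
  Elko->N: 70 × £11 = £770
  Lodi->K: 50 × £3 = £150
  Lodi->N: 35 × £8 = £280
  Hilo->L: 10 × £3 = £30
Total cost = £1550.
The route Hilo→K is not used.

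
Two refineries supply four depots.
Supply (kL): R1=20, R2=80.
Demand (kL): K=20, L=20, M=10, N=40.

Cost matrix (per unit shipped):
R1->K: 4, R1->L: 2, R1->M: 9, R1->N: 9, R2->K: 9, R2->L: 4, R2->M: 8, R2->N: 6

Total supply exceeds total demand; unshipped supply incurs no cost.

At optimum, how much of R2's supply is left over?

Minimum-cost shipments:
  R1→K: 20 × 4 = 80
  R2→L: 20 × 4 = 80
  R2→M: 10 × 8 = 80
  R2→N: 40 × 6 = 240
Total cost = 480.
R2 ships 70 of its 80, leaving 10.

10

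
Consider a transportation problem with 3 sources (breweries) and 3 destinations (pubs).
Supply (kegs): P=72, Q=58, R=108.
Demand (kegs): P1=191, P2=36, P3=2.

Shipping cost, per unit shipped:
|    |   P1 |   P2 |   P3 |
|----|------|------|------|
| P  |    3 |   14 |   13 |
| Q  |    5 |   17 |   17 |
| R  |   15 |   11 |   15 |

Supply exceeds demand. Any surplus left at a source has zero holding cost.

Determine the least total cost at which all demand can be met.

1847

One minimum-cost allocation:
  P–P1: 72 × 3 = 216
  Q–P1: 58 × 5 = 290
  R–P1: 61 × 15 = 915
  R–P2: 36 × 11 = 396
  R–P3: 2 × 15 = 30
Total = 216 + 290 + 915 + 396 + 30 = 1847.
(Supply check: P ships 72; Q ships 58; R ships 99.)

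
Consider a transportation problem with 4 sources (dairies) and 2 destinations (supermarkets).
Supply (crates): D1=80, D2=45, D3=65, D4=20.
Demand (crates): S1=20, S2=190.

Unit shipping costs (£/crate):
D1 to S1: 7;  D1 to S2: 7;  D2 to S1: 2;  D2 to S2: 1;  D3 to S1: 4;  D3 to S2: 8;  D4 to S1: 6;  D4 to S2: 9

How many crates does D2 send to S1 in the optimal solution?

0

Optimal shipments:
  D1–S2: 80 × £7 = £560
  D2–S2: 45 × £1 = £45
  D3–S1: 20 × £4 = £80
  D3–S2: 45 × £8 = £360
  D4–S2: 20 × £9 = £180
Total cost = £1225.
The route D2→S1 is not used.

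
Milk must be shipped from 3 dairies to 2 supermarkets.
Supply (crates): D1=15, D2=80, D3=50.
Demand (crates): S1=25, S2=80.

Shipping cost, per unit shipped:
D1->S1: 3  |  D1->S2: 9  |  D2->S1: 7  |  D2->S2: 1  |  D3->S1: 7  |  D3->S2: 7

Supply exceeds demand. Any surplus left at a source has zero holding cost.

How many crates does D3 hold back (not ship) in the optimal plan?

40

Minimum-cost shipments:
  D1–S1: 15 crates
  D2–S2: 80 crates
  D3–S1: 10 crates
Total cost = 195.
D3 ships 10 of its 50, leaving 40.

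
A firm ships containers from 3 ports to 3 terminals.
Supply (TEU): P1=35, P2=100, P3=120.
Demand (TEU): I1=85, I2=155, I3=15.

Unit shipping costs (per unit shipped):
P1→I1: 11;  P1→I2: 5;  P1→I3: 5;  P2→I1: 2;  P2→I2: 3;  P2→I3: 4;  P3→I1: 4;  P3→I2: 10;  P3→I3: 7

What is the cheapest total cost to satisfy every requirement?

1120

An optimal shipping plan:
  P1->I2: 35 TEU
  P2->I2: 100 TEU
  P3->I1: 85 TEU
  P3->I2: 20 TEU
  P3->I3: 15 TEU
Total cost = 1120.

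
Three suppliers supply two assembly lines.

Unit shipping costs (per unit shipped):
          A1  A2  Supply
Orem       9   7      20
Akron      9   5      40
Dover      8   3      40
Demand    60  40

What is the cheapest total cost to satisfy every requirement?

660

One minimum-cost allocation:
  Orem–A1: 20 × 9 = 180
  Akron–A1: 40 × 9 = 360
  Dover–A2: 40 × 3 = 120
Total = 180 + 360 + 120 = 660.
(Supply check: Orem ships 20; Akron ships 40; Dover ships 40.)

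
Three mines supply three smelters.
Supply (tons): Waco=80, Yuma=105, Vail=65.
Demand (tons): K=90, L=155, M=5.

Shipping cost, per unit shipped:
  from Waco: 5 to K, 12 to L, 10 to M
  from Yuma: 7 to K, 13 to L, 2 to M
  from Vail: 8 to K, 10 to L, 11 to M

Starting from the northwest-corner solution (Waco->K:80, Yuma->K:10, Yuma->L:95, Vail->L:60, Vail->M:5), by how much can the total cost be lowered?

60

Current plan cost = 80·5 + 10·7 + 95·13 + 60·10 + 5·11 = 2360.
Optimal plan:
  Waco→K: 80 tons
  Yuma→K: 10 tons
  Yuma→L: 90 tons
  Yuma→M: 5 tons
  Vail→L: 65 tons
Optimal cost = 2300.
Saving = 2360 − 2300 = 60.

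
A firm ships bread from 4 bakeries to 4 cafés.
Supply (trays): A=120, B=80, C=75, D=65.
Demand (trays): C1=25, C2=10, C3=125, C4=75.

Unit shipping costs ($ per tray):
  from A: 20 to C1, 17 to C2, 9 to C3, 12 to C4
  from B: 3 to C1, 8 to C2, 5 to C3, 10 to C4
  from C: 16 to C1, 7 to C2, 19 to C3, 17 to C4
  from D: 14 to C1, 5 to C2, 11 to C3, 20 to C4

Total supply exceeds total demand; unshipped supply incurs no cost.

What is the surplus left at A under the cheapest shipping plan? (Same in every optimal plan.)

An optimal plan:
  A to C3: 45 × $9 = $405
  A to C4: 75 × $12 = $900
  B to C1: 25 × $3 = $75
  B to C3: 55 × $5 = $275
  D to C2: 10 × $5 = $50
  D to C3: 25 × $11 = $275
Total cost = $1980.
A ships 120 of its 120, leaving 0.

0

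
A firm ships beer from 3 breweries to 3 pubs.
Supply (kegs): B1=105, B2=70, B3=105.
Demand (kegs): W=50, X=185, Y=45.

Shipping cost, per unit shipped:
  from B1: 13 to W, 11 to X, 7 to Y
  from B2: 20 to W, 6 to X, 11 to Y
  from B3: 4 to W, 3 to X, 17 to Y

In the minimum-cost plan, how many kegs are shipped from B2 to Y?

0

Optimal shipments:
  B1 to X: 60 kegs
  B1 to Y: 45 kegs
  B2 to X: 70 kegs
  B3 to W: 50 kegs
  B3 to X: 55 kegs
Total cost = 1760.
The route B2→Y is not used.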